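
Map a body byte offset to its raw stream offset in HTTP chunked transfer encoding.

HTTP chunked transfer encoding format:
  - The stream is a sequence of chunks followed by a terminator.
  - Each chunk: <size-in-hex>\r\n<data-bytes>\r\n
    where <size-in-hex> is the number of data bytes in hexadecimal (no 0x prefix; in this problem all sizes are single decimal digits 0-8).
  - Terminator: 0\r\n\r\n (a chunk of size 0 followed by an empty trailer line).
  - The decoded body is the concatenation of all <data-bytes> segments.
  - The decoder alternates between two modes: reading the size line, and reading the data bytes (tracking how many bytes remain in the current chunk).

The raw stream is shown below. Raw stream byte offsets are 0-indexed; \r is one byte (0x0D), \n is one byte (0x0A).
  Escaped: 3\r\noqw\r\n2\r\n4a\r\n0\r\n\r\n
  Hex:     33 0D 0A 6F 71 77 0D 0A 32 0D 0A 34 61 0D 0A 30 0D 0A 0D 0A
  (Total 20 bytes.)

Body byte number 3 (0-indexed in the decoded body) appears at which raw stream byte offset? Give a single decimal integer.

Answer: 11

Derivation:
Chunk 1: stream[0..1]='3' size=0x3=3, data at stream[3..6]='oqw' -> body[0..3], body so far='oqw'
Chunk 2: stream[8..9]='2' size=0x2=2, data at stream[11..13]='4a' -> body[3..5], body so far='oqw4a'
Chunk 3: stream[15..16]='0' size=0 (terminator). Final body='oqw4a' (5 bytes)
Body byte 3 at stream offset 11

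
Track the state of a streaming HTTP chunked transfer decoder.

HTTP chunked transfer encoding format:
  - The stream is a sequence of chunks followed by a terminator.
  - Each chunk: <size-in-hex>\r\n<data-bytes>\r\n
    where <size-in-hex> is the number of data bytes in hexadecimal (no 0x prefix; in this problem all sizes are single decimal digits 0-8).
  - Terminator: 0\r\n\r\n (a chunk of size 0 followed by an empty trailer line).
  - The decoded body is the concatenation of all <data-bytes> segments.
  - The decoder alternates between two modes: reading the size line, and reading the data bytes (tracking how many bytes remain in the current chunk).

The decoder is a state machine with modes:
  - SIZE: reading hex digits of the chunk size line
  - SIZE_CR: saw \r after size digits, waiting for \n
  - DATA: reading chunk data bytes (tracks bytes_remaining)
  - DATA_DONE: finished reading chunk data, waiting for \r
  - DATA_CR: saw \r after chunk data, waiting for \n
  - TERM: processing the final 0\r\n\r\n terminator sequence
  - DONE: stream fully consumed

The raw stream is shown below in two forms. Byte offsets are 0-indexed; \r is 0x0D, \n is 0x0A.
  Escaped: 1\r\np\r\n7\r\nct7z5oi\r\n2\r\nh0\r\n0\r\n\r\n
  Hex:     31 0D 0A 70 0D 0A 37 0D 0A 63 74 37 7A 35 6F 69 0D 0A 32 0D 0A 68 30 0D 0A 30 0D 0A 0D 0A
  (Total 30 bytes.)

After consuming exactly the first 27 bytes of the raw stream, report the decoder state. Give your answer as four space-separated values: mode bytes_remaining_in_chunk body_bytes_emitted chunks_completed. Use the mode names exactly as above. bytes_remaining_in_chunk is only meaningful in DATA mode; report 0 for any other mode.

Answer: SIZE_CR 0 10 3

Derivation:
Byte 0 = '1': mode=SIZE remaining=0 emitted=0 chunks_done=0
Byte 1 = 0x0D: mode=SIZE_CR remaining=0 emitted=0 chunks_done=0
Byte 2 = 0x0A: mode=DATA remaining=1 emitted=0 chunks_done=0
Byte 3 = 'p': mode=DATA_DONE remaining=0 emitted=1 chunks_done=0
Byte 4 = 0x0D: mode=DATA_CR remaining=0 emitted=1 chunks_done=0
Byte 5 = 0x0A: mode=SIZE remaining=0 emitted=1 chunks_done=1
Byte 6 = '7': mode=SIZE remaining=0 emitted=1 chunks_done=1
Byte 7 = 0x0D: mode=SIZE_CR remaining=0 emitted=1 chunks_done=1
Byte 8 = 0x0A: mode=DATA remaining=7 emitted=1 chunks_done=1
Byte 9 = 'c': mode=DATA remaining=6 emitted=2 chunks_done=1
Byte 10 = 't': mode=DATA remaining=5 emitted=3 chunks_done=1
Byte 11 = '7': mode=DATA remaining=4 emitted=4 chunks_done=1
Byte 12 = 'z': mode=DATA remaining=3 emitted=5 chunks_done=1
Byte 13 = '5': mode=DATA remaining=2 emitted=6 chunks_done=1
Byte 14 = 'o': mode=DATA remaining=1 emitted=7 chunks_done=1
Byte 15 = 'i': mode=DATA_DONE remaining=0 emitted=8 chunks_done=1
Byte 16 = 0x0D: mode=DATA_CR remaining=0 emitted=8 chunks_done=1
Byte 17 = 0x0A: mode=SIZE remaining=0 emitted=8 chunks_done=2
Byte 18 = '2': mode=SIZE remaining=0 emitted=8 chunks_done=2
Byte 19 = 0x0D: mode=SIZE_CR remaining=0 emitted=8 chunks_done=2
Byte 20 = 0x0A: mode=DATA remaining=2 emitted=8 chunks_done=2
Byte 21 = 'h': mode=DATA remaining=1 emitted=9 chunks_done=2
Byte 22 = '0': mode=DATA_DONE remaining=0 emitted=10 chunks_done=2
Byte 23 = 0x0D: mode=DATA_CR remaining=0 emitted=10 chunks_done=2
Byte 24 = 0x0A: mode=SIZE remaining=0 emitted=10 chunks_done=3
Byte 25 = '0': mode=SIZE remaining=0 emitted=10 chunks_done=3
Byte 26 = 0x0D: mode=SIZE_CR remaining=0 emitted=10 chunks_done=3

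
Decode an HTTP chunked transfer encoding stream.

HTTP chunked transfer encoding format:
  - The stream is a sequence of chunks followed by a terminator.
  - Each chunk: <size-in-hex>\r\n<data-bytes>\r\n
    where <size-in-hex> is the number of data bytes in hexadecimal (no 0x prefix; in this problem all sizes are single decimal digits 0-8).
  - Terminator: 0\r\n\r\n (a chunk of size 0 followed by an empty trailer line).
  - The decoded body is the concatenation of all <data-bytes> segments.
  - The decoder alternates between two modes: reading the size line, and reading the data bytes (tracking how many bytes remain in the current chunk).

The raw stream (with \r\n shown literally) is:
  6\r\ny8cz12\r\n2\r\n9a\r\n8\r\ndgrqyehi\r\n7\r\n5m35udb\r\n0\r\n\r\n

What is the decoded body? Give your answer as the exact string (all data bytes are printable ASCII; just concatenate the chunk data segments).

Answer: y8cz129adgrqyehi5m35udb

Derivation:
Chunk 1: stream[0..1]='6' size=0x6=6, data at stream[3..9]='y8cz12' -> body[0..6], body so far='y8cz12'
Chunk 2: stream[11..12]='2' size=0x2=2, data at stream[14..16]='9a' -> body[6..8], body so far='y8cz129a'
Chunk 3: stream[18..19]='8' size=0x8=8, data at stream[21..29]='dgrqyehi' -> body[8..16], body so far='y8cz129adgrqyehi'
Chunk 4: stream[31..32]='7' size=0x7=7, data at stream[34..41]='5m35udb' -> body[16..23], body so far='y8cz129adgrqyehi5m35udb'
Chunk 5: stream[43..44]='0' size=0 (terminator). Final body='y8cz129adgrqyehi5m35udb' (23 bytes)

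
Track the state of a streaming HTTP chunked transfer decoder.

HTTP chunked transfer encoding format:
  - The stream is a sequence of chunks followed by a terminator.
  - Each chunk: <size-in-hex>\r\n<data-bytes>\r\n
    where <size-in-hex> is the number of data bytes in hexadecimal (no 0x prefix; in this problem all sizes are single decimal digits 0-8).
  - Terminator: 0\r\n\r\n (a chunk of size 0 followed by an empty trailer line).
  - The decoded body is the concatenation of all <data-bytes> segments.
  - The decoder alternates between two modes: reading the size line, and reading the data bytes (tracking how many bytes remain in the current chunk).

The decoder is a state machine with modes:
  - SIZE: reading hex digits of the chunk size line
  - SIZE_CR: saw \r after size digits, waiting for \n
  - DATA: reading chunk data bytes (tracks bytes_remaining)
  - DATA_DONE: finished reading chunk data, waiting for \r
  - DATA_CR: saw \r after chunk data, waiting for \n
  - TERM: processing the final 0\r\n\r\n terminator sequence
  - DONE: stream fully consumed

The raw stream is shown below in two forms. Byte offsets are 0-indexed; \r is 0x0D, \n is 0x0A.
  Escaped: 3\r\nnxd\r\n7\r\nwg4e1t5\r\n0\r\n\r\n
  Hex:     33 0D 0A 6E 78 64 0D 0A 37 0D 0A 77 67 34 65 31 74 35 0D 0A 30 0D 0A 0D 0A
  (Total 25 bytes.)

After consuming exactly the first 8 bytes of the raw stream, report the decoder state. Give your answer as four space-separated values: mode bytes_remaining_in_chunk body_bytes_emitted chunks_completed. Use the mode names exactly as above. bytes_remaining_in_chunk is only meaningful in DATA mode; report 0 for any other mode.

Byte 0 = '3': mode=SIZE remaining=0 emitted=0 chunks_done=0
Byte 1 = 0x0D: mode=SIZE_CR remaining=0 emitted=0 chunks_done=0
Byte 2 = 0x0A: mode=DATA remaining=3 emitted=0 chunks_done=0
Byte 3 = 'n': mode=DATA remaining=2 emitted=1 chunks_done=0
Byte 4 = 'x': mode=DATA remaining=1 emitted=2 chunks_done=0
Byte 5 = 'd': mode=DATA_DONE remaining=0 emitted=3 chunks_done=0
Byte 6 = 0x0D: mode=DATA_CR remaining=0 emitted=3 chunks_done=0
Byte 7 = 0x0A: mode=SIZE remaining=0 emitted=3 chunks_done=1

Answer: SIZE 0 3 1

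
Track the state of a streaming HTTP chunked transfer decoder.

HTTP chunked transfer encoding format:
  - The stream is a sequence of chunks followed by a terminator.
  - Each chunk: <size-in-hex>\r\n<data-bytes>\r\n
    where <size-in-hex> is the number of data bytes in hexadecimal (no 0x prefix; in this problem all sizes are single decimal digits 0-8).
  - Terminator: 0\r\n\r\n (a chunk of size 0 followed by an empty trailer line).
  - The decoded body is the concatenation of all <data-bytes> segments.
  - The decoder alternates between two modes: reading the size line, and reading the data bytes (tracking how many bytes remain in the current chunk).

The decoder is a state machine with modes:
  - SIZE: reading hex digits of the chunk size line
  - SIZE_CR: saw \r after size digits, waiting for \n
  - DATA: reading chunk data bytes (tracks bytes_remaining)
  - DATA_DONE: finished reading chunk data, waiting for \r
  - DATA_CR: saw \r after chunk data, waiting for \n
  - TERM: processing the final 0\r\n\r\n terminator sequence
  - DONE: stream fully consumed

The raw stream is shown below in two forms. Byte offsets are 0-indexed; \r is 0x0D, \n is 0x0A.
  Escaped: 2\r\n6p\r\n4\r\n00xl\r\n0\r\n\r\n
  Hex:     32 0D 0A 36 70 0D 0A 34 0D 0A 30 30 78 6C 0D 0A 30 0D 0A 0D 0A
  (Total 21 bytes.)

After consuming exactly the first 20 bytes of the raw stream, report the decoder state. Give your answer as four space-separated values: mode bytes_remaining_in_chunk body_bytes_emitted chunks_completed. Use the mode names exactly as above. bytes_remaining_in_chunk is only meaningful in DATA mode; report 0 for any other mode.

Answer: TERM 0 6 2

Derivation:
Byte 0 = '2': mode=SIZE remaining=0 emitted=0 chunks_done=0
Byte 1 = 0x0D: mode=SIZE_CR remaining=0 emitted=0 chunks_done=0
Byte 2 = 0x0A: mode=DATA remaining=2 emitted=0 chunks_done=0
Byte 3 = '6': mode=DATA remaining=1 emitted=1 chunks_done=0
Byte 4 = 'p': mode=DATA_DONE remaining=0 emitted=2 chunks_done=0
Byte 5 = 0x0D: mode=DATA_CR remaining=0 emitted=2 chunks_done=0
Byte 6 = 0x0A: mode=SIZE remaining=0 emitted=2 chunks_done=1
Byte 7 = '4': mode=SIZE remaining=0 emitted=2 chunks_done=1
Byte 8 = 0x0D: mode=SIZE_CR remaining=0 emitted=2 chunks_done=1
Byte 9 = 0x0A: mode=DATA remaining=4 emitted=2 chunks_done=1
Byte 10 = '0': mode=DATA remaining=3 emitted=3 chunks_done=1
Byte 11 = '0': mode=DATA remaining=2 emitted=4 chunks_done=1
Byte 12 = 'x': mode=DATA remaining=1 emitted=5 chunks_done=1
Byte 13 = 'l': mode=DATA_DONE remaining=0 emitted=6 chunks_done=1
Byte 14 = 0x0D: mode=DATA_CR remaining=0 emitted=6 chunks_done=1
Byte 15 = 0x0A: mode=SIZE remaining=0 emitted=6 chunks_done=2
Byte 16 = '0': mode=SIZE remaining=0 emitted=6 chunks_done=2
Byte 17 = 0x0D: mode=SIZE_CR remaining=0 emitted=6 chunks_done=2
Byte 18 = 0x0A: mode=TERM remaining=0 emitted=6 chunks_done=2
Byte 19 = 0x0D: mode=TERM remaining=0 emitted=6 chunks_done=2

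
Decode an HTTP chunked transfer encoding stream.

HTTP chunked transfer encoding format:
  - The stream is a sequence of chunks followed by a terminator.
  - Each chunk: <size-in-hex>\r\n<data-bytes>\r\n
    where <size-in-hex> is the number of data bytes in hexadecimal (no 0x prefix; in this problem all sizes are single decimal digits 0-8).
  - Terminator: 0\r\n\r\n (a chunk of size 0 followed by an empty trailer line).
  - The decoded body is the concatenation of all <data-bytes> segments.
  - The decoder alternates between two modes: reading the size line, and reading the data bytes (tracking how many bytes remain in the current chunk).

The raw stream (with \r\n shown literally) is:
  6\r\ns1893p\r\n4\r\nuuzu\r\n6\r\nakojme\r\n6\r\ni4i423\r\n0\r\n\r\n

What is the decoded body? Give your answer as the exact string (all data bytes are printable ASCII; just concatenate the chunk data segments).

Chunk 1: stream[0..1]='6' size=0x6=6, data at stream[3..9]='s1893p' -> body[0..6], body so far='s1893p'
Chunk 2: stream[11..12]='4' size=0x4=4, data at stream[14..18]='uuzu' -> body[6..10], body so far='s1893puuzu'
Chunk 3: stream[20..21]='6' size=0x6=6, data at stream[23..29]='akojme' -> body[10..16], body so far='s1893puuzuakojme'
Chunk 4: stream[31..32]='6' size=0x6=6, data at stream[34..40]='i4i423' -> body[16..22], body so far='s1893puuzuakojmei4i423'
Chunk 5: stream[42..43]='0' size=0 (terminator). Final body='s1893puuzuakojmei4i423' (22 bytes)

Answer: s1893puuzuakojmei4i423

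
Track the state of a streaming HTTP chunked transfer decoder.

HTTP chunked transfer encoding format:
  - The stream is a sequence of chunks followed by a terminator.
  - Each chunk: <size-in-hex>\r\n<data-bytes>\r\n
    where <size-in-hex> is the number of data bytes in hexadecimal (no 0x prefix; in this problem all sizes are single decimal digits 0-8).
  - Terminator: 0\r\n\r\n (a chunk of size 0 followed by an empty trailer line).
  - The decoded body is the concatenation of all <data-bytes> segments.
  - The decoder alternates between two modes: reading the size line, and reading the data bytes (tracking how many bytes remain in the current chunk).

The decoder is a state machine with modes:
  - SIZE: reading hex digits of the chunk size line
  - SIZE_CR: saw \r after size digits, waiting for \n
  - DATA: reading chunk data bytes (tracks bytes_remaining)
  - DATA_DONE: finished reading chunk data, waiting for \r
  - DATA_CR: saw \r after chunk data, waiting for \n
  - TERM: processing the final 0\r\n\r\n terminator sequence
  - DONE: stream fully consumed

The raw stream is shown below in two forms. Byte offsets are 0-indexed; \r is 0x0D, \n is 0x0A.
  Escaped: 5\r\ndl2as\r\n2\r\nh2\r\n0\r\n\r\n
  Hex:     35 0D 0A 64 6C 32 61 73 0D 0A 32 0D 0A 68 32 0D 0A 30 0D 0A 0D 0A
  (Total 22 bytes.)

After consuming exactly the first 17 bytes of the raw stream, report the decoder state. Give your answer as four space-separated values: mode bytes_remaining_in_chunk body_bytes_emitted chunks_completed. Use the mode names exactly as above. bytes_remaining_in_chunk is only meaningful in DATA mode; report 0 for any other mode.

Answer: SIZE 0 7 2

Derivation:
Byte 0 = '5': mode=SIZE remaining=0 emitted=0 chunks_done=0
Byte 1 = 0x0D: mode=SIZE_CR remaining=0 emitted=0 chunks_done=0
Byte 2 = 0x0A: mode=DATA remaining=5 emitted=0 chunks_done=0
Byte 3 = 'd': mode=DATA remaining=4 emitted=1 chunks_done=0
Byte 4 = 'l': mode=DATA remaining=3 emitted=2 chunks_done=0
Byte 5 = '2': mode=DATA remaining=2 emitted=3 chunks_done=0
Byte 6 = 'a': mode=DATA remaining=1 emitted=4 chunks_done=0
Byte 7 = 's': mode=DATA_DONE remaining=0 emitted=5 chunks_done=0
Byte 8 = 0x0D: mode=DATA_CR remaining=0 emitted=5 chunks_done=0
Byte 9 = 0x0A: mode=SIZE remaining=0 emitted=5 chunks_done=1
Byte 10 = '2': mode=SIZE remaining=0 emitted=5 chunks_done=1
Byte 11 = 0x0D: mode=SIZE_CR remaining=0 emitted=5 chunks_done=1
Byte 12 = 0x0A: mode=DATA remaining=2 emitted=5 chunks_done=1
Byte 13 = 'h': mode=DATA remaining=1 emitted=6 chunks_done=1
Byte 14 = '2': mode=DATA_DONE remaining=0 emitted=7 chunks_done=1
Byte 15 = 0x0D: mode=DATA_CR remaining=0 emitted=7 chunks_done=1
Byte 16 = 0x0A: mode=SIZE remaining=0 emitted=7 chunks_done=2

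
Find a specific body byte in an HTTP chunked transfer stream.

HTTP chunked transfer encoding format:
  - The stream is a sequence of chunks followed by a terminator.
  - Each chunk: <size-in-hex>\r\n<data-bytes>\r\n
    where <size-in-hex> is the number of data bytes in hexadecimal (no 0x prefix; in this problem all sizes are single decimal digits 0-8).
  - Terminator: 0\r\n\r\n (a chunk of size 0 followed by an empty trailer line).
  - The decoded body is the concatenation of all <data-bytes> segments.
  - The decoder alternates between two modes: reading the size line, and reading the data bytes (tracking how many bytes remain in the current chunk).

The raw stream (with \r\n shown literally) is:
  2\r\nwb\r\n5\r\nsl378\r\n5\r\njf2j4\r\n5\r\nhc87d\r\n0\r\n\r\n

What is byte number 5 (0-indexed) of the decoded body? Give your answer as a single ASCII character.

Answer: 7

Derivation:
Chunk 1: stream[0..1]='2' size=0x2=2, data at stream[3..5]='wb' -> body[0..2], body so far='wb'
Chunk 2: stream[7..8]='5' size=0x5=5, data at stream[10..15]='sl378' -> body[2..7], body so far='wbsl378'
Chunk 3: stream[17..18]='5' size=0x5=5, data at stream[20..25]='jf2j4' -> body[7..12], body so far='wbsl378jf2j4'
Chunk 4: stream[27..28]='5' size=0x5=5, data at stream[30..35]='hc87d' -> body[12..17], body so far='wbsl378jf2j4hc87d'
Chunk 5: stream[37..38]='0' size=0 (terminator). Final body='wbsl378jf2j4hc87d' (17 bytes)
Body byte 5 = '7'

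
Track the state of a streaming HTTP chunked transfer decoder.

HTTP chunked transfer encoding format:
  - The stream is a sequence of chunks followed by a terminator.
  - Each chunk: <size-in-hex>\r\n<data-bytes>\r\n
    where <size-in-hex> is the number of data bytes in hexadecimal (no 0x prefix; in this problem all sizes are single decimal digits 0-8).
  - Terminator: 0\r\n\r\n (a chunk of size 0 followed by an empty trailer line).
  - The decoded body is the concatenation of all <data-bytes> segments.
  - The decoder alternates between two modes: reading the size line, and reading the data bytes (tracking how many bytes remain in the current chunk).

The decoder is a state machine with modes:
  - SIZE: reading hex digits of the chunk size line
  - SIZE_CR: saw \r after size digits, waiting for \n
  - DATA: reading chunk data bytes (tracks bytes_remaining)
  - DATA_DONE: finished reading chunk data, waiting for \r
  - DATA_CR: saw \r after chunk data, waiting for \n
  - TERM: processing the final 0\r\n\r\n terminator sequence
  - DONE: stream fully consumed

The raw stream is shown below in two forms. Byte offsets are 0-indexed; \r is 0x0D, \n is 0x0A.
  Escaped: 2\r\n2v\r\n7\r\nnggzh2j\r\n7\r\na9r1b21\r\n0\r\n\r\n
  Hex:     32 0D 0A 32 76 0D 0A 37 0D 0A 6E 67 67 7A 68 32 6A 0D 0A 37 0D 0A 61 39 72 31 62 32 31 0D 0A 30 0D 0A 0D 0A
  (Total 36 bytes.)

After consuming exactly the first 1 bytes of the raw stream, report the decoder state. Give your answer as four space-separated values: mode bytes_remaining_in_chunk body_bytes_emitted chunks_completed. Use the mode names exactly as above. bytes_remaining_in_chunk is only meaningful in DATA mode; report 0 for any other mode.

Answer: SIZE 0 0 0

Derivation:
Byte 0 = '2': mode=SIZE remaining=0 emitted=0 chunks_done=0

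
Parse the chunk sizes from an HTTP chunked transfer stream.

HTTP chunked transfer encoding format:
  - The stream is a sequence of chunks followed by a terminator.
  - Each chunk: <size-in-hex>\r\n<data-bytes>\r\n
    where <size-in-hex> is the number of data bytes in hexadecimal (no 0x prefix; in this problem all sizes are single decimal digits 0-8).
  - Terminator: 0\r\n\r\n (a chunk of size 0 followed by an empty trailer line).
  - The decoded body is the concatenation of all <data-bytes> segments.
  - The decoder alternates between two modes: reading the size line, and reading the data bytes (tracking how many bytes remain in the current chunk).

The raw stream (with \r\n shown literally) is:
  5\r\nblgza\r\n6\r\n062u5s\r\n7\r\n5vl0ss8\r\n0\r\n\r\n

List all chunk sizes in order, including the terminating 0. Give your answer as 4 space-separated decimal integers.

Answer: 5 6 7 0

Derivation:
Chunk 1: stream[0..1]='5' size=0x5=5, data at stream[3..8]='blgza' -> body[0..5], body so far='blgza'
Chunk 2: stream[10..11]='6' size=0x6=6, data at stream[13..19]='062u5s' -> body[5..11], body so far='blgza062u5s'
Chunk 3: stream[21..22]='7' size=0x7=7, data at stream[24..31]='5vl0ss8' -> body[11..18], body so far='blgza062u5s5vl0ss8'
Chunk 4: stream[33..34]='0' size=0 (terminator). Final body='blgza062u5s5vl0ss8' (18 bytes)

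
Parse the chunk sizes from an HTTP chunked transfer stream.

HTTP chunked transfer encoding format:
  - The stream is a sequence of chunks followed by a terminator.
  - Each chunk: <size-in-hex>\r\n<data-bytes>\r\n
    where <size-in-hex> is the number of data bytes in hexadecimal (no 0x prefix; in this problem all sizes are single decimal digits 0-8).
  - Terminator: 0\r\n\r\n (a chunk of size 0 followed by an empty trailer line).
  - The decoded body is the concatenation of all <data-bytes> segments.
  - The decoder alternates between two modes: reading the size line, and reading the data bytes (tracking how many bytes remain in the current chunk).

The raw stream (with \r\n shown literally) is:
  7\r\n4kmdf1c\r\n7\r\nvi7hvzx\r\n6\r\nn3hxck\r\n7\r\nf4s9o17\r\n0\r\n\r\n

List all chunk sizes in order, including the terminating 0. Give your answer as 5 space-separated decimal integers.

Answer: 7 7 6 7 0

Derivation:
Chunk 1: stream[0..1]='7' size=0x7=7, data at stream[3..10]='4kmdf1c' -> body[0..7], body so far='4kmdf1c'
Chunk 2: stream[12..13]='7' size=0x7=7, data at stream[15..22]='vi7hvzx' -> body[7..14], body so far='4kmdf1cvi7hvzx'
Chunk 3: stream[24..25]='6' size=0x6=6, data at stream[27..33]='n3hxck' -> body[14..20], body so far='4kmdf1cvi7hvzxn3hxck'
Chunk 4: stream[35..36]='7' size=0x7=7, data at stream[38..45]='f4s9o17' -> body[20..27], body so far='4kmdf1cvi7hvzxn3hxckf4s9o17'
Chunk 5: stream[47..48]='0' size=0 (terminator). Final body='4kmdf1cvi7hvzxn3hxckf4s9o17' (27 bytes)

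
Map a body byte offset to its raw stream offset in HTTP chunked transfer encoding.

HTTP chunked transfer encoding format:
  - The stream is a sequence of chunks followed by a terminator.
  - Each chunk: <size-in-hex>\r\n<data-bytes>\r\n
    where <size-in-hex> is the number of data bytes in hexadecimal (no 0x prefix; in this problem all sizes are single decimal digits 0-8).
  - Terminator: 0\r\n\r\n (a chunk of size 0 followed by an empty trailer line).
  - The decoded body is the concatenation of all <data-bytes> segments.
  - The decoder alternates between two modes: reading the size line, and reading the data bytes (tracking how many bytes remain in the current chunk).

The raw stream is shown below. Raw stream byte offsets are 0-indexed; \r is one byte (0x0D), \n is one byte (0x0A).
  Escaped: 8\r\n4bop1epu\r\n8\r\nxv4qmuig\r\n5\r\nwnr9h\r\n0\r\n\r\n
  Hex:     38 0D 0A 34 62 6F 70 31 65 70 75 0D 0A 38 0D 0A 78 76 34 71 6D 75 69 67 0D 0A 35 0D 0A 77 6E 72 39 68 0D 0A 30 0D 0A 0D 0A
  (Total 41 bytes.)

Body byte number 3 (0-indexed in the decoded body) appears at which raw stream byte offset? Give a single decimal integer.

Answer: 6

Derivation:
Chunk 1: stream[0..1]='8' size=0x8=8, data at stream[3..11]='4bop1epu' -> body[0..8], body so far='4bop1epu'
Chunk 2: stream[13..14]='8' size=0x8=8, data at stream[16..24]='xv4qmuig' -> body[8..16], body so far='4bop1epuxv4qmuig'
Chunk 3: stream[26..27]='5' size=0x5=5, data at stream[29..34]='wnr9h' -> body[16..21], body so far='4bop1epuxv4qmuigwnr9h'
Chunk 4: stream[36..37]='0' size=0 (terminator). Final body='4bop1epuxv4qmuigwnr9h' (21 bytes)
Body byte 3 at stream offset 6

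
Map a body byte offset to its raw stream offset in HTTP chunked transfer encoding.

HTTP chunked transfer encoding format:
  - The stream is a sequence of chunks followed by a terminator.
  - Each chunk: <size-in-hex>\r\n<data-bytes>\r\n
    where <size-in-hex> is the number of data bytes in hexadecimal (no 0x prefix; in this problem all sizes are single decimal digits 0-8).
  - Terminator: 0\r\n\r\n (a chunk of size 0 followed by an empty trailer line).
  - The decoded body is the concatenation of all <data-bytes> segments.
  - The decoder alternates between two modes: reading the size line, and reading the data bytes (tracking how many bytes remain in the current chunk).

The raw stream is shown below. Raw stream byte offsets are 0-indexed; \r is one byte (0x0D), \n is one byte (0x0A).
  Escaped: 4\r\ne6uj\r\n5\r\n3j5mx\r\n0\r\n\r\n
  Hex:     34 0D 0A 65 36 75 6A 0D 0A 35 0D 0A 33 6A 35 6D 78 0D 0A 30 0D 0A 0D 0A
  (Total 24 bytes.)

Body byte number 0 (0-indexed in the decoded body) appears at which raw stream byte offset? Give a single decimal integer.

Answer: 3

Derivation:
Chunk 1: stream[0..1]='4' size=0x4=4, data at stream[3..7]='e6uj' -> body[0..4], body so far='e6uj'
Chunk 2: stream[9..10]='5' size=0x5=5, data at stream[12..17]='3j5mx' -> body[4..9], body so far='e6uj3j5mx'
Chunk 3: stream[19..20]='0' size=0 (terminator). Final body='e6uj3j5mx' (9 bytes)
Body byte 0 at stream offset 3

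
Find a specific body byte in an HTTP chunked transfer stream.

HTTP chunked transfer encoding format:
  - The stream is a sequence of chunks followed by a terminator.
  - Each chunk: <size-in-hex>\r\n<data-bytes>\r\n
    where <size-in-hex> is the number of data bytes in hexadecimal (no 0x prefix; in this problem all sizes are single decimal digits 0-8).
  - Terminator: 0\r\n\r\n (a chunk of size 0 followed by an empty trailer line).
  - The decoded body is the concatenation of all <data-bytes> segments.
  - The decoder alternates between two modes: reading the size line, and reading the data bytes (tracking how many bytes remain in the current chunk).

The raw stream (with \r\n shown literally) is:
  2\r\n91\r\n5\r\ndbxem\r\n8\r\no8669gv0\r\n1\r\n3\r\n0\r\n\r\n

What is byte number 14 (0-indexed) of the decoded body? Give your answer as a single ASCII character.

Chunk 1: stream[0..1]='2' size=0x2=2, data at stream[3..5]='91' -> body[0..2], body so far='91'
Chunk 2: stream[7..8]='5' size=0x5=5, data at stream[10..15]='dbxem' -> body[2..7], body so far='91dbxem'
Chunk 3: stream[17..18]='8' size=0x8=8, data at stream[20..28]='o8669gv0' -> body[7..15], body so far='91dbxemo8669gv0'
Chunk 4: stream[30..31]='1' size=0x1=1, data at stream[33..34]='3' -> body[15..16], body so far='91dbxemo8669gv03'
Chunk 5: stream[36..37]='0' size=0 (terminator). Final body='91dbxemo8669gv03' (16 bytes)
Body byte 14 = '0'

Answer: 0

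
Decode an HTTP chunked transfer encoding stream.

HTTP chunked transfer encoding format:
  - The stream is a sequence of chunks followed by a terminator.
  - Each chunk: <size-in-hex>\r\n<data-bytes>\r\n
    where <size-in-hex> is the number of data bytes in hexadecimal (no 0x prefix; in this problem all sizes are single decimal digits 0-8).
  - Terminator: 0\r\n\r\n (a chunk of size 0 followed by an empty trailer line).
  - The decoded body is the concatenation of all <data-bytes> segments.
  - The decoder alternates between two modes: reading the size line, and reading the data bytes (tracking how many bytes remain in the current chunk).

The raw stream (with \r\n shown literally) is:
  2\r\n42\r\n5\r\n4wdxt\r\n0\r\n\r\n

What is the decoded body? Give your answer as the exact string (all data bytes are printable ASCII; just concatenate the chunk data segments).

Chunk 1: stream[0..1]='2' size=0x2=2, data at stream[3..5]='42' -> body[0..2], body so far='42'
Chunk 2: stream[7..8]='5' size=0x5=5, data at stream[10..15]='4wdxt' -> body[2..7], body so far='424wdxt'
Chunk 3: stream[17..18]='0' size=0 (terminator). Final body='424wdxt' (7 bytes)

Answer: 424wdxt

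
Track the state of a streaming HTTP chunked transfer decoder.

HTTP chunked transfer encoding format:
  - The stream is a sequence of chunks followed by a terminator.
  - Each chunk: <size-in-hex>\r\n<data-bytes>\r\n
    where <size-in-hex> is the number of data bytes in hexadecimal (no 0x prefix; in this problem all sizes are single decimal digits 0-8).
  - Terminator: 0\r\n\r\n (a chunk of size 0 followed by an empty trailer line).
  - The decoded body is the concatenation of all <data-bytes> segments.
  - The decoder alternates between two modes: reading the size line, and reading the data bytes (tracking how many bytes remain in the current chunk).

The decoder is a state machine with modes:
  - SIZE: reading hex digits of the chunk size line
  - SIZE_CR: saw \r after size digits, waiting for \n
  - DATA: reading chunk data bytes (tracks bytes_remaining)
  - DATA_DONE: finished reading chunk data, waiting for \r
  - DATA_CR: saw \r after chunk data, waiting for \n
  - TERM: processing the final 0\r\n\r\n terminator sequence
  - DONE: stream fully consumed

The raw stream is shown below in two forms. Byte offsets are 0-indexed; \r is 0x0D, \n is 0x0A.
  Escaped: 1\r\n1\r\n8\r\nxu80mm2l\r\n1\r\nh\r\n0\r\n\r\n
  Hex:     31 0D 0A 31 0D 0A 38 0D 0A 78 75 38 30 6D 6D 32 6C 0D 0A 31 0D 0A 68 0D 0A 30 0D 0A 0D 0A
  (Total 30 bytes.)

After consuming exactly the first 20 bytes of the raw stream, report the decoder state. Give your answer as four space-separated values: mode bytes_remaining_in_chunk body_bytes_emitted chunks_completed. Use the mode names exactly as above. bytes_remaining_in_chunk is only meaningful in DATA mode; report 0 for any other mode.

Answer: SIZE 0 9 2

Derivation:
Byte 0 = '1': mode=SIZE remaining=0 emitted=0 chunks_done=0
Byte 1 = 0x0D: mode=SIZE_CR remaining=0 emitted=0 chunks_done=0
Byte 2 = 0x0A: mode=DATA remaining=1 emitted=0 chunks_done=0
Byte 3 = '1': mode=DATA_DONE remaining=0 emitted=1 chunks_done=0
Byte 4 = 0x0D: mode=DATA_CR remaining=0 emitted=1 chunks_done=0
Byte 5 = 0x0A: mode=SIZE remaining=0 emitted=1 chunks_done=1
Byte 6 = '8': mode=SIZE remaining=0 emitted=1 chunks_done=1
Byte 7 = 0x0D: mode=SIZE_CR remaining=0 emitted=1 chunks_done=1
Byte 8 = 0x0A: mode=DATA remaining=8 emitted=1 chunks_done=1
Byte 9 = 'x': mode=DATA remaining=7 emitted=2 chunks_done=1
Byte 10 = 'u': mode=DATA remaining=6 emitted=3 chunks_done=1
Byte 11 = '8': mode=DATA remaining=5 emitted=4 chunks_done=1
Byte 12 = '0': mode=DATA remaining=4 emitted=5 chunks_done=1
Byte 13 = 'm': mode=DATA remaining=3 emitted=6 chunks_done=1
Byte 14 = 'm': mode=DATA remaining=2 emitted=7 chunks_done=1
Byte 15 = '2': mode=DATA remaining=1 emitted=8 chunks_done=1
Byte 16 = 'l': mode=DATA_DONE remaining=0 emitted=9 chunks_done=1
Byte 17 = 0x0D: mode=DATA_CR remaining=0 emitted=9 chunks_done=1
Byte 18 = 0x0A: mode=SIZE remaining=0 emitted=9 chunks_done=2
Byte 19 = '1': mode=SIZE remaining=0 emitted=9 chunks_done=2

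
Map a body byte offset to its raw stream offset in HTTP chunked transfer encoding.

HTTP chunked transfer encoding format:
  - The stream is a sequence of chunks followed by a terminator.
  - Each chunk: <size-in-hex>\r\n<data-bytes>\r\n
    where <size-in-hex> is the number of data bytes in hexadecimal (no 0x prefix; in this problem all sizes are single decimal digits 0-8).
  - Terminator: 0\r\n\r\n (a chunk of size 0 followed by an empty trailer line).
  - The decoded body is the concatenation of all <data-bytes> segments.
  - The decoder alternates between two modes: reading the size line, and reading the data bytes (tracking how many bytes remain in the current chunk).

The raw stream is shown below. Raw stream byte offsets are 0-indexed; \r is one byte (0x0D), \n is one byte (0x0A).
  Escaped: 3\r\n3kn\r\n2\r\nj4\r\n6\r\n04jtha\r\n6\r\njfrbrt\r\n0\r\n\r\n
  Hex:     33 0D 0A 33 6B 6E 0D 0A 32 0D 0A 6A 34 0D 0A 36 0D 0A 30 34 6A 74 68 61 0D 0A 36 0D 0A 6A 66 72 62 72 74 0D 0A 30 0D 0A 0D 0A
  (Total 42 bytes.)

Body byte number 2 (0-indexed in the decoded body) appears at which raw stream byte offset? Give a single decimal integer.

Answer: 5

Derivation:
Chunk 1: stream[0..1]='3' size=0x3=3, data at stream[3..6]='3kn' -> body[0..3], body so far='3kn'
Chunk 2: stream[8..9]='2' size=0x2=2, data at stream[11..13]='j4' -> body[3..5], body so far='3knj4'
Chunk 3: stream[15..16]='6' size=0x6=6, data at stream[18..24]='04jtha' -> body[5..11], body so far='3knj404jtha'
Chunk 4: stream[26..27]='6' size=0x6=6, data at stream[29..35]='jfrbrt' -> body[11..17], body so far='3knj404jthajfrbrt'
Chunk 5: stream[37..38]='0' size=0 (terminator). Final body='3knj404jthajfrbrt' (17 bytes)
Body byte 2 at stream offset 5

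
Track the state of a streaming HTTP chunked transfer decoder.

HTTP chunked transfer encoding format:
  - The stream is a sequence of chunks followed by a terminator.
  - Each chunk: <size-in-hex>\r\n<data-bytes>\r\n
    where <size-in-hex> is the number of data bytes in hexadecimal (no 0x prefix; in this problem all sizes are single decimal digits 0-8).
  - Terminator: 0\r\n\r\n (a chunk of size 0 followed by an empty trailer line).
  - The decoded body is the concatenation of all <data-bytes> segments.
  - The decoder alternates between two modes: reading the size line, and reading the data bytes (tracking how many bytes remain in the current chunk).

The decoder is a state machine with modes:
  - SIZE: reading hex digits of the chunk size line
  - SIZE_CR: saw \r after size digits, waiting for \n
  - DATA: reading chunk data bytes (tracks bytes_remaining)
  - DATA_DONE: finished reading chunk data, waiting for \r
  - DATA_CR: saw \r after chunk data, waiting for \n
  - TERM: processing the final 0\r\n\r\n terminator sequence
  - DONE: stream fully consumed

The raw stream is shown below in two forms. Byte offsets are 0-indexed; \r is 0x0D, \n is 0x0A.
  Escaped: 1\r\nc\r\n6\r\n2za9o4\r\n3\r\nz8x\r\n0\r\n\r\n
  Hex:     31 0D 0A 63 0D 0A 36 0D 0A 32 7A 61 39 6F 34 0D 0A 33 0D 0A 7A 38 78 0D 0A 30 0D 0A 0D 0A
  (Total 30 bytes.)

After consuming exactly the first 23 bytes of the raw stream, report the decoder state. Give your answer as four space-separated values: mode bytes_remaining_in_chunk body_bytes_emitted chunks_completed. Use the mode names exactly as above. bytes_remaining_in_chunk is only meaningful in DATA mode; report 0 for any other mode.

Byte 0 = '1': mode=SIZE remaining=0 emitted=0 chunks_done=0
Byte 1 = 0x0D: mode=SIZE_CR remaining=0 emitted=0 chunks_done=0
Byte 2 = 0x0A: mode=DATA remaining=1 emitted=0 chunks_done=0
Byte 3 = 'c': mode=DATA_DONE remaining=0 emitted=1 chunks_done=0
Byte 4 = 0x0D: mode=DATA_CR remaining=0 emitted=1 chunks_done=0
Byte 5 = 0x0A: mode=SIZE remaining=0 emitted=1 chunks_done=1
Byte 6 = '6': mode=SIZE remaining=0 emitted=1 chunks_done=1
Byte 7 = 0x0D: mode=SIZE_CR remaining=0 emitted=1 chunks_done=1
Byte 8 = 0x0A: mode=DATA remaining=6 emitted=1 chunks_done=1
Byte 9 = '2': mode=DATA remaining=5 emitted=2 chunks_done=1
Byte 10 = 'z': mode=DATA remaining=4 emitted=3 chunks_done=1
Byte 11 = 'a': mode=DATA remaining=3 emitted=4 chunks_done=1
Byte 12 = '9': mode=DATA remaining=2 emitted=5 chunks_done=1
Byte 13 = 'o': mode=DATA remaining=1 emitted=6 chunks_done=1
Byte 14 = '4': mode=DATA_DONE remaining=0 emitted=7 chunks_done=1
Byte 15 = 0x0D: mode=DATA_CR remaining=0 emitted=7 chunks_done=1
Byte 16 = 0x0A: mode=SIZE remaining=0 emitted=7 chunks_done=2
Byte 17 = '3': mode=SIZE remaining=0 emitted=7 chunks_done=2
Byte 18 = 0x0D: mode=SIZE_CR remaining=0 emitted=7 chunks_done=2
Byte 19 = 0x0A: mode=DATA remaining=3 emitted=7 chunks_done=2
Byte 20 = 'z': mode=DATA remaining=2 emitted=8 chunks_done=2
Byte 21 = '8': mode=DATA remaining=1 emitted=9 chunks_done=2
Byte 22 = 'x': mode=DATA_DONE remaining=0 emitted=10 chunks_done=2

Answer: DATA_DONE 0 10 2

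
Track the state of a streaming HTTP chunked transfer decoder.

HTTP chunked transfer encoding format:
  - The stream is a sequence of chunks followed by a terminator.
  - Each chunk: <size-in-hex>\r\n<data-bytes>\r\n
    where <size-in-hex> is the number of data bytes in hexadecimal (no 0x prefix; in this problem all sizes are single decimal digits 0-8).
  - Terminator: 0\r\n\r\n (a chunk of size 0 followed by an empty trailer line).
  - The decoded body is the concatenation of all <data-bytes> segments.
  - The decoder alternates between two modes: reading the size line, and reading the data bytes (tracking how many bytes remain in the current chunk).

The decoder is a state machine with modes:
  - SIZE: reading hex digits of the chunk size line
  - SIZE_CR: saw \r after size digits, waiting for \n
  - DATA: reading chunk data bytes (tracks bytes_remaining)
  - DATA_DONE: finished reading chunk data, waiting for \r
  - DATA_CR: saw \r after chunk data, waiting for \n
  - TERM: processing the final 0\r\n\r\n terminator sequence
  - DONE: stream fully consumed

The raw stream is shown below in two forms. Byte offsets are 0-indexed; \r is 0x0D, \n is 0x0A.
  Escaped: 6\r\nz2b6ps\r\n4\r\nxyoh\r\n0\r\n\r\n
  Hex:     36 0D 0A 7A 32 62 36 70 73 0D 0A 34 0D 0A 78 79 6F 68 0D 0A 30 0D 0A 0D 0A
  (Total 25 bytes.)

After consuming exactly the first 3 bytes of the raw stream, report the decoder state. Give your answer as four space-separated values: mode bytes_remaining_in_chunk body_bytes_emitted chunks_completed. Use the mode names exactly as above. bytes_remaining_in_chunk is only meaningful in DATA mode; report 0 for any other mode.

Answer: DATA 6 0 0

Derivation:
Byte 0 = '6': mode=SIZE remaining=0 emitted=0 chunks_done=0
Byte 1 = 0x0D: mode=SIZE_CR remaining=0 emitted=0 chunks_done=0
Byte 2 = 0x0A: mode=DATA remaining=6 emitted=0 chunks_done=0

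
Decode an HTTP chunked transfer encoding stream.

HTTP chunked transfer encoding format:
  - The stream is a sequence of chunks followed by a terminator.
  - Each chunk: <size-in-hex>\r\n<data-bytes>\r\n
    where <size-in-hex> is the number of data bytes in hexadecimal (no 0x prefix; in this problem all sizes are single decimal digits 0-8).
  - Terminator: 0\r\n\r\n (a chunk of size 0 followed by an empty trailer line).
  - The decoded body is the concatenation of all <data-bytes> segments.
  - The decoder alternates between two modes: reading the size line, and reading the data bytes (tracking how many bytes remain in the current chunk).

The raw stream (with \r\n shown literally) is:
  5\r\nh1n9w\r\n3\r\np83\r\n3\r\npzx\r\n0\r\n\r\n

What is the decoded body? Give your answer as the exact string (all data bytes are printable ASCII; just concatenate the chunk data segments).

Chunk 1: stream[0..1]='5' size=0x5=5, data at stream[3..8]='h1n9w' -> body[0..5], body so far='h1n9w'
Chunk 2: stream[10..11]='3' size=0x3=3, data at stream[13..16]='p83' -> body[5..8], body so far='h1n9wp83'
Chunk 3: stream[18..19]='3' size=0x3=3, data at stream[21..24]='pzx' -> body[8..11], body so far='h1n9wp83pzx'
Chunk 4: stream[26..27]='0' size=0 (terminator). Final body='h1n9wp83pzx' (11 bytes)

Answer: h1n9wp83pzx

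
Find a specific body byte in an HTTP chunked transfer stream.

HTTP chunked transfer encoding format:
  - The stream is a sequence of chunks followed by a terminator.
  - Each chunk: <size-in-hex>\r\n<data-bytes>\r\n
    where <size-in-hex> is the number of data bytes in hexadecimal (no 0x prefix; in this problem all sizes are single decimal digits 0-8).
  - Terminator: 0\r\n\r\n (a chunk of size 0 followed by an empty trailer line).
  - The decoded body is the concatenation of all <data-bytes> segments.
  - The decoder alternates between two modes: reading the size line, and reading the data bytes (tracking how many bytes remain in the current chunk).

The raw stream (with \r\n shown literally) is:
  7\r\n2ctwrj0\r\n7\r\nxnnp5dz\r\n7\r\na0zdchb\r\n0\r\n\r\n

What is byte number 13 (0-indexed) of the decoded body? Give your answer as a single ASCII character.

Answer: z

Derivation:
Chunk 1: stream[0..1]='7' size=0x7=7, data at stream[3..10]='2ctwrj0' -> body[0..7], body so far='2ctwrj0'
Chunk 2: stream[12..13]='7' size=0x7=7, data at stream[15..22]='xnnp5dz' -> body[7..14], body so far='2ctwrj0xnnp5dz'
Chunk 3: stream[24..25]='7' size=0x7=7, data at stream[27..34]='a0zdchb' -> body[14..21], body so far='2ctwrj0xnnp5dza0zdchb'
Chunk 4: stream[36..37]='0' size=0 (terminator). Final body='2ctwrj0xnnp5dza0zdchb' (21 bytes)
Body byte 13 = 'z'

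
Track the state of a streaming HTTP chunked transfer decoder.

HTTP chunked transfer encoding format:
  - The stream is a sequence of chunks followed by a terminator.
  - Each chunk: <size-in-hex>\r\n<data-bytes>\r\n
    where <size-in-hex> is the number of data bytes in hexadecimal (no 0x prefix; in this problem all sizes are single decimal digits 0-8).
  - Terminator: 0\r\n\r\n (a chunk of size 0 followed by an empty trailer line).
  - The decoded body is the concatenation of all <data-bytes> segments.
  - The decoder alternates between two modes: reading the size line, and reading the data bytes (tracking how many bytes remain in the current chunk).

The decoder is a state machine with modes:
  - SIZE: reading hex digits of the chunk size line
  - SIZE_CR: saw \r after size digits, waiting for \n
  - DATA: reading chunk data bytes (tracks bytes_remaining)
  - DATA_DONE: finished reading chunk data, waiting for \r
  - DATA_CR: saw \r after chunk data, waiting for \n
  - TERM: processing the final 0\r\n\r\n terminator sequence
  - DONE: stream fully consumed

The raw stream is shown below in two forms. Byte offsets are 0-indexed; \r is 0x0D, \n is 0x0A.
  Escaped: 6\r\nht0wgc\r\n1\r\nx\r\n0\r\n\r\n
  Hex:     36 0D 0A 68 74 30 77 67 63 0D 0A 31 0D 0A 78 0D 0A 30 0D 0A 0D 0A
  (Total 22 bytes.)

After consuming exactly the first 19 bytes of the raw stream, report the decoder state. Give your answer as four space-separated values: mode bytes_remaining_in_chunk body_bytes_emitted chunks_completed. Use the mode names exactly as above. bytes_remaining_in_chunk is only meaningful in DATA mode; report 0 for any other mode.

Byte 0 = '6': mode=SIZE remaining=0 emitted=0 chunks_done=0
Byte 1 = 0x0D: mode=SIZE_CR remaining=0 emitted=0 chunks_done=0
Byte 2 = 0x0A: mode=DATA remaining=6 emitted=0 chunks_done=0
Byte 3 = 'h': mode=DATA remaining=5 emitted=1 chunks_done=0
Byte 4 = 't': mode=DATA remaining=4 emitted=2 chunks_done=0
Byte 5 = '0': mode=DATA remaining=3 emitted=3 chunks_done=0
Byte 6 = 'w': mode=DATA remaining=2 emitted=4 chunks_done=0
Byte 7 = 'g': mode=DATA remaining=1 emitted=5 chunks_done=0
Byte 8 = 'c': mode=DATA_DONE remaining=0 emitted=6 chunks_done=0
Byte 9 = 0x0D: mode=DATA_CR remaining=0 emitted=6 chunks_done=0
Byte 10 = 0x0A: mode=SIZE remaining=0 emitted=6 chunks_done=1
Byte 11 = '1': mode=SIZE remaining=0 emitted=6 chunks_done=1
Byte 12 = 0x0D: mode=SIZE_CR remaining=0 emitted=6 chunks_done=1
Byte 13 = 0x0A: mode=DATA remaining=1 emitted=6 chunks_done=1
Byte 14 = 'x': mode=DATA_DONE remaining=0 emitted=7 chunks_done=1
Byte 15 = 0x0D: mode=DATA_CR remaining=0 emitted=7 chunks_done=1
Byte 16 = 0x0A: mode=SIZE remaining=0 emitted=7 chunks_done=2
Byte 17 = '0': mode=SIZE remaining=0 emitted=7 chunks_done=2
Byte 18 = 0x0D: mode=SIZE_CR remaining=0 emitted=7 chunks_done=2

Answer: SIZE_CR 0 7 2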